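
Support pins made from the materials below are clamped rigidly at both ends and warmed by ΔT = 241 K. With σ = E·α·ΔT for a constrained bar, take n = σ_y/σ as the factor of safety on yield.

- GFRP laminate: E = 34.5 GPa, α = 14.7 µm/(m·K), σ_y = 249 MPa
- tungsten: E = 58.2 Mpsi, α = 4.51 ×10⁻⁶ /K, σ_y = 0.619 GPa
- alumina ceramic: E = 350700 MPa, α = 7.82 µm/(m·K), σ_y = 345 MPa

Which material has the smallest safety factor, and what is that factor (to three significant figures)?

alumina ceramic, n = 0.522

Converting E to GPa, α to ×10⁻⁶/K, σ_y to MPa, then σ and n for each:
  GFRP laminate: E = 34.50, α = 14.7, σ_y = 249.0 → σ = 122 MPa, n = 2.04
  tungsten: E = 401.3, α = 4.51, σ_y = 619.0 → σ = 436 MPa, n = 1.42
  alumina ceramic: E = 350.7, α = 7.82, σ_y = 345.0 → σ = 661 MPa, n = 0.522
Alumina ceramic has the lowest safety factor, n = 0.522.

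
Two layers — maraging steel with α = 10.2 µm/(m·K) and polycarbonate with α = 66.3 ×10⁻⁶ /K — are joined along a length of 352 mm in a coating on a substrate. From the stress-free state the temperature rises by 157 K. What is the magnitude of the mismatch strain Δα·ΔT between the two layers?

8.81×10⁻³

Δα = |10.2 − 66.3|×10⁻⁶/K = 56.1×10⁻⁶/K.
Mismatch strain = Δα·ΔT = 56.1×10⁻⁶ × 157.0 = 8.81×10⁻³.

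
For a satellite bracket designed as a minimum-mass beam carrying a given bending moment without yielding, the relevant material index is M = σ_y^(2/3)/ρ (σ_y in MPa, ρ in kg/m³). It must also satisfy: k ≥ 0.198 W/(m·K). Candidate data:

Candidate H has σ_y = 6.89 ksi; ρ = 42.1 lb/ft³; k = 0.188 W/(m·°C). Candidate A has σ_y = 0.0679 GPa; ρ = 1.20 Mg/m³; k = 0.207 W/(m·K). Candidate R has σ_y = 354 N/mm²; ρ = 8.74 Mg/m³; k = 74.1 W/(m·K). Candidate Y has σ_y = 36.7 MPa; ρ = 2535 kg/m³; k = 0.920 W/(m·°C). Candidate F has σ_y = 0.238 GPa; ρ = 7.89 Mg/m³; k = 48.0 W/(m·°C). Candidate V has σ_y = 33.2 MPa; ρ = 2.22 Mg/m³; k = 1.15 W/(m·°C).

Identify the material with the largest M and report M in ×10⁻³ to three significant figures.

Screen on constraints: k ≥ 0.198 W/(m·K). Survivors: candidate A, candidate R, candidate Y, candidate F, candidate V.
In SI units:
  candidate A: σ_y = 67.90 MPa, ρ = 1200 kg/m³
  candidate R: σ_y = 354.0 MPa, ρ = 8740 kg/m³
  candidate Y: σ_y = 36.70 MPa, ρ = 2535 kg/m³
  candidate F: σ_y = 238.0 MPa, ρ = 7890 kg/m³
  candidate V: σ_y = 33.20 MPa, ρ = 2220 kg/m³
  candidate A: M = 13.9×10⁻³
  candidate R: M = 5.73×10⁻³
  candidate F: M = 4.87×10⁻³
  candidate V: M = 4.65×10⁻³
  candidate Y: M = 4.36×10⁻³
Candidate A ranks first.

candidate A, M = 13.9×10⁻³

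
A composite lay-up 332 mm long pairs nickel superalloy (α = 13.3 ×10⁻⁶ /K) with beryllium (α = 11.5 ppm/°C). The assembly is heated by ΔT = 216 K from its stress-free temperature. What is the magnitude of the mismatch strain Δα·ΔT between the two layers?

Δα = |13.3 − 11.5|×10⁻⁶/K = 1.80×10⁻⁶/K.
Mismatch strain = Δα·ΔT = 1.80×10⁻⁶ × 216.0 = 3.89×10⁻⁴.

3.89×10⁻⁴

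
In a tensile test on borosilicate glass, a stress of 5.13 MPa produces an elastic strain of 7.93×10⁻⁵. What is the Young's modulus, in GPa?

E = σ/ε = 5.13 MPa / 7.93×10⁻⁵ = 64690 MPa = 64.7 GPa.

64.7 GPa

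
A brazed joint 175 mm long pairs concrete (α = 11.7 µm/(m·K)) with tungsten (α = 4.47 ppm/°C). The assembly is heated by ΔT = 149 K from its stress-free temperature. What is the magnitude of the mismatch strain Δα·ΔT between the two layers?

1.08×10⁻³

Δα = |11.7 − 4.47|×10⁻⁶/K = 7.23×10⁻⁶/K.
Mismatch strain = Δα·ΔT = 7.23×10⁻⁶ × 149.0 = 1.08×10⁻³.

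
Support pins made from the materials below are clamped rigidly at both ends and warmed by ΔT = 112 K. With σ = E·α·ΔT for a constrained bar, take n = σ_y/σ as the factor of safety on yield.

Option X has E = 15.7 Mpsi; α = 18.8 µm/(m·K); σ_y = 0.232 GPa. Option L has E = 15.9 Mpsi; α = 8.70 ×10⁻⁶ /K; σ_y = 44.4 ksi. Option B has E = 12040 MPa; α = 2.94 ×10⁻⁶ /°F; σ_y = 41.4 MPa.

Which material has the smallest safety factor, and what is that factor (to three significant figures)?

Per material, after unit conversion:
  option X: E = 108.2, α = 18.8, σ_y = 232.0 → σ = 228 MPa, n = 1.02
  option L: E = 109.6, α = 8.70, σ_y = 306.1 → σ = 107 MPa, n = 2.87
  option B: E = 12.04, α = 5.29, σ_y = 41.40 → σ = 7.14 MPa, n = 5.80
The minimum is option X at n = 1.02.

option X, n = 1.02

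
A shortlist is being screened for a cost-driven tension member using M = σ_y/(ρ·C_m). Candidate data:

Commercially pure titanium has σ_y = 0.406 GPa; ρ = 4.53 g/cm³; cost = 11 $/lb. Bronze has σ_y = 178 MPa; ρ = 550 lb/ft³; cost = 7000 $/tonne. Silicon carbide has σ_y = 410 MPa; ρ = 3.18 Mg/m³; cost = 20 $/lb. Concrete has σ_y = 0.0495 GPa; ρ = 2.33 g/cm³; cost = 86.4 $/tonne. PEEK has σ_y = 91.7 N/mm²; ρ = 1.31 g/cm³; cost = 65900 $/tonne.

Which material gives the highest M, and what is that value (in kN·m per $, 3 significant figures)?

After converting to SI:
  commercially pure titanium: σ_y = 406.0 MPa, ρ = 4530 kg/m³, cost = 24.25 $/kg
  bronze: σ_y = 178.0 MPa, ρ = 8810 kg/m³, cost = 7.000 $/kg
  silicon carbide: σ_y = 410.0 MPa, ρ = 3180 kg/m³, cost = 44.09 $/kg
  concrete: σ_y = 49.50 MPa, ρ = 2330 kg/m³, cost = 0.08640 $/kg
  PEEK: σ_y = 91.70 MPa, ρ = 1310 kg/m³, cost = 65.90 $/kg
  concrete: M = 246 kN·m per $
  commercially pure titanium: M = 3.70 kN·m per $
  silicon carbide: M = 2.92 kN·m per $
  bronze: M = 2.89 kN·m per $
  PEEK: M = 1.06 kN·m per $
Highest index: concrete.

concrete, M = 246 kN·m per $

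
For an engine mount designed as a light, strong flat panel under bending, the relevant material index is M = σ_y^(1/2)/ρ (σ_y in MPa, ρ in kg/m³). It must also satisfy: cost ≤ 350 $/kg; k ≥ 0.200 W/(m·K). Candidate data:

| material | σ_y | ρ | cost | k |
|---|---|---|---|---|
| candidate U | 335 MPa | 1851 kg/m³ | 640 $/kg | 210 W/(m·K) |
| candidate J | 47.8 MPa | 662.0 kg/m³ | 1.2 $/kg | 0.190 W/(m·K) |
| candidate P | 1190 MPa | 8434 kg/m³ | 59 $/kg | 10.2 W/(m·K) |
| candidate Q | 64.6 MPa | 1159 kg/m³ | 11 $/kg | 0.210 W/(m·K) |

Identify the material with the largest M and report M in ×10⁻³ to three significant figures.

candidate Q, M = 6.93×10⁻³

Screen on constraints: cost ≤ 350 $/kg; k ≥ 0.200 W/(m·K). Survivors: candidate P, candidate Q.
Computing M directly (units already consistent):
  candidate Q: M = 6.93×10⁻³
  candidate P: M = 4.09×10⁻³
Candidate Q ranks first.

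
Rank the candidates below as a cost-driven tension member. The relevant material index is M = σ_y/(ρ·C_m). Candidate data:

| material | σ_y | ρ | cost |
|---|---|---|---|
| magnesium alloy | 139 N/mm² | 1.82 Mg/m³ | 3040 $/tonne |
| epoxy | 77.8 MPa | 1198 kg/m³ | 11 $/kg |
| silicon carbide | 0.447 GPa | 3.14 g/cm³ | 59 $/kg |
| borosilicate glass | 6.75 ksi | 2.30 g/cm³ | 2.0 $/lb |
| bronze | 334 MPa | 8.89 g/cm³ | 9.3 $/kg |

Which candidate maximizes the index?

Convert each candidate to consistent units, then evaluate M:
  magnesium alloy: σ_y = 139.0 MPa, ρ = 1820 kg/m³, cost = 3.040 $/kg
  epoxy: σ_y = 77.80 MPa, ρ = 1198 kg/m³, cost = 11.00 $/kg
  silicon carbide: σ_y = 447.0 MPa, ρ = 3140 kg/m³, cost = 59.00 $/kg
  borosilicate glass: σ_y = 46.54 MPa, ρ = 2300 kg/m³, cost = 4.409 $/kg
  bronze: σ_y = 334.0 MPa, ρ = 8890 kg/m³, cost = 9.300 $/kg
  magnesium alloy: M = 25.1 kN·m per $
  epoxy: M = 5.90 kN·m per $
  borosilicate glass: M = 4.59 kN·m per $
  bronze: M = 4.04 kN·m per $
  silicon carbide: M = 2.41 kN·m per $
The maximum is for magnesium alloy.

magnesium alloy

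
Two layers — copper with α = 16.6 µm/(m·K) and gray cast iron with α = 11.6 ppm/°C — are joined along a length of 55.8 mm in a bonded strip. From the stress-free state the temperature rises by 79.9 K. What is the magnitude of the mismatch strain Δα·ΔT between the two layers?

Δα = |16.6 − 11.6|×10⁻⁶/K = 5.00×10⁻⁶/K.
Mismatch strain = Δα·ΔT = 5.00×10⁻⁶ × 79.9 = 4.00×10⁻⁴.

4.00×10⁻⁴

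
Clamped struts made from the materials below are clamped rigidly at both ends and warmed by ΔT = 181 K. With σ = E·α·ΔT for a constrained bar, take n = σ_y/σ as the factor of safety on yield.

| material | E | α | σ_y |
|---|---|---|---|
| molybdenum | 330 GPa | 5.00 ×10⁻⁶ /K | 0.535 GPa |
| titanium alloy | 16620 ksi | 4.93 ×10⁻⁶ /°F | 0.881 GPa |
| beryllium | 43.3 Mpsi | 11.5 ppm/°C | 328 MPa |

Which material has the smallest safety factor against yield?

With everything in SI (GPa, ×10⁻⁶/K, MPa):
  molybdenum: E = 330.0, α = 5.00, σ_y = 535.0 → σ = 299 MPa, n = 1.79
  titanium alloy: E = 114.6, α = 8.87, σ_y = 881.0 → σ = 184 MPa, n = 4.79
  beryllium: E = 298.5, α = 11.5, σ_y = 328.0 → σ = 621 MPa, n = 0.528
The minimum is beryllium at n = 0.528.

beryllium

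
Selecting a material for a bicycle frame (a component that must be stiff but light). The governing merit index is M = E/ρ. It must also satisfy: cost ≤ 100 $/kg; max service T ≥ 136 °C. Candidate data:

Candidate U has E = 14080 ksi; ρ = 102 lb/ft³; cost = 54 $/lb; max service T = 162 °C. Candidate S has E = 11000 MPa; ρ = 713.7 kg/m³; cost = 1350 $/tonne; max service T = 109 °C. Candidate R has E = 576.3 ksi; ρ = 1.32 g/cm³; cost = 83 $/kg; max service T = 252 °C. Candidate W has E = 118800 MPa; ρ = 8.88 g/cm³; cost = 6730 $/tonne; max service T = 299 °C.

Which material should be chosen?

Screen on constraints: cost ≤ 100 $/kg; max service T ≥ 136 °C. Survivors: candidate R, candidate W.
Convert each candidate to consistent units, then evaluate M:
  candidate R: E = 3.973 GPa, ρ = 1320 kg/m³
  candidate W: E = 118.8 GPa, ρ = 8880 kg/m³
  candidate W: M = 13.4 MN·m/kg
  candidate R: M = 3.01 MN·m/kg
Highest index: candidate W.

candidate W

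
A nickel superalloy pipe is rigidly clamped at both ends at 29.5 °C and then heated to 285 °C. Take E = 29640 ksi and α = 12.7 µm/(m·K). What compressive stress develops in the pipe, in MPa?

E = 29640 ksi = 204.4 GPa.
ΔT = 255.5 K. Constrained thermal stress σ = E·α·ΔT = 204.4×10³ MPa × 12.7×10⁻⁶ × 255.5 = 663 MPa (compressive).

663 MPa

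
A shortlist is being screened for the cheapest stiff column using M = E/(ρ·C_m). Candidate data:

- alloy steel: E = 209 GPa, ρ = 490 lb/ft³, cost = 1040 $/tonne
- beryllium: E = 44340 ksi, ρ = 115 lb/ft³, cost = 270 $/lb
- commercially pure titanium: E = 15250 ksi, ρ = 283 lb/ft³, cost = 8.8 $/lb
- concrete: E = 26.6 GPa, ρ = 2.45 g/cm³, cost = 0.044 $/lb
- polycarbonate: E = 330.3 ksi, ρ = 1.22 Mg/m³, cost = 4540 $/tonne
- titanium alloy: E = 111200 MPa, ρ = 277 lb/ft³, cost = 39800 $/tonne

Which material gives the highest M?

After converting to SI:
  alloy steel: E = 209.0 GPa, ρ = 7849 kg/m³, cost = 1.040 $/kg
  beryllium: E = 305.7 GPa, ρ = 1842 kg/m³, cost = 595.2 $/kg
  commercially pure titanium: E = 105.1 GPa, ρ = 4533 kg/m³, cost = 19.40 $/kg
  concrete: E = 26.60 GPa, ρ = 2450 kg/m³, cost = 0.09700 $/kg
  polycarbonate: E = 2.277 GPa, ρ = 1220 kg/m³, cost = 4.540 $/kg
  titanium alloy: E = 111.2 GPa, ρ = 4437 kg/m³, cost = 39.80 $/kg
  concrete: M = 112 MN·m per $
  alloy steel: M = 25.6 MN·m per $
  commercially pure titanium: M = 1.20 MN·m per $
  titanium alloy: M = 0.630 MN·m per $
  polycarbonate: M = 0.411 MN·m per $
  beryllium: M = 0.279 MN·m per $
Highest index: concrete.

concrete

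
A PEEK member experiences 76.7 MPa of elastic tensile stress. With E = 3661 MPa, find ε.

E = 3661 MPa = 3.661 GPa = 3661 MPa.
ε = σ/E = 76.7 / 3661 = 0.0210.

0.0210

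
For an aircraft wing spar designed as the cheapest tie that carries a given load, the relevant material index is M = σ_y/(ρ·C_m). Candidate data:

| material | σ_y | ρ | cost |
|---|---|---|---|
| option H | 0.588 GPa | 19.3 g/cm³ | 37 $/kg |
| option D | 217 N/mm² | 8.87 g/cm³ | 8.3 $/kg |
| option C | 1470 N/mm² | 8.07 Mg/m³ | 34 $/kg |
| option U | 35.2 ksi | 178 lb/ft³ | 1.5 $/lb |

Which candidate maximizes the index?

option U

Normalizing units and computing the index:
  option H: σ_y = 588.0 MPa, ρ = 19300 kg/m³, cost = 37.00 $/kg
  option D: σ_y = 217.0 MPa, ρ = 8870 kg/m³, cost = 8.300 $/kg
  option C: σ_y = 1470 MPa, ρ = 8070 kg/m³, cost = 34.00 $/kg
  option U: σ_y = 242.7 MPa, ρ = 2851 kg/m³, cost = 3.307 $/kg
  option U: M = 25.7 kN·m per $
  option C: M = 5.36 kN·m per $
  option D: M = 2.95 kN·m per $
  option H: M = 0.823 kN·m per $
The maximum is for option U.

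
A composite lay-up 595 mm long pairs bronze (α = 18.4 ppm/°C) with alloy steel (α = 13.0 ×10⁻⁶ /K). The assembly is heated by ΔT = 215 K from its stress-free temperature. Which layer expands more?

bronze

α(bronze) = 18.4×10⁻⁶/K vs α(alloy steel) = 13.0×10⁻⁶/K.
Higher α expands more for the same ΔT: bronze.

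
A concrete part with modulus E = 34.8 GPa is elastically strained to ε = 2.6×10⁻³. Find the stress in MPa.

σ = E·ε = 34800 MPa × 2.6×10⁻³ = 90.5 MPa.

90.5 MPa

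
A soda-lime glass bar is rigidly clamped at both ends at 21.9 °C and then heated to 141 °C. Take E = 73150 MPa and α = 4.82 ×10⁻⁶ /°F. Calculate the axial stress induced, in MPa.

E = 73150 MPa = 73.15 GPa.
α = 4.82×10⁻⁶/°F × 9/5 = 8.68×10⁻⁶/K.
ΔT = 119.1 K. Constrained thermal stress σ = E·α·ΔT = 73.15×10³ MPa × 8.68×10⁻⁶ × 119.1 = 75.6 MPa (compressive).

75.6 MPa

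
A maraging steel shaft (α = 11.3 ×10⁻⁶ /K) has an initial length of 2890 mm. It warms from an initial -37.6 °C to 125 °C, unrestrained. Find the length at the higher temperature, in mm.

2895.3 mm

ΔT = 125 − (-37.6) = 162.6 K.
ΔL = α·L₀·ΔT = 11.3×10⁻⁶ × 2890 mm × 162.6 K = 5.31 mm.
L = L₀ + ΔL = 2890 + 5.31 = 2895.3 mm.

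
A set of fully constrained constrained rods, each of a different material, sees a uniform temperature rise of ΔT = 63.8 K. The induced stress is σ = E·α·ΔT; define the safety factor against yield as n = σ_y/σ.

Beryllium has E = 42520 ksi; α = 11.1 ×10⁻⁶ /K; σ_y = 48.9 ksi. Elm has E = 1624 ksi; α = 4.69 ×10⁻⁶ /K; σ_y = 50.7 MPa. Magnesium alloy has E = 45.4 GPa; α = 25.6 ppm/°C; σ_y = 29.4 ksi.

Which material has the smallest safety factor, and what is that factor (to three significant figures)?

beryllium, n = 1.62

In consistent units (E in GPa, α in ×10⁻⁶/K, σ_y in MPa):
  beryllium: E = 293.2, α = 11.1, σ_y = 337.2 → σ = 208 MPa, n = 1.62
  elm: E = 11.20, α = 4.69, σ_y = 50.70 → σ = 3.35 MPa, n = 15.1
  magnesium alloy: E = 45.40, α = 25.6, σ_y = 202.7 → σ = 74.2 MPa, n = 2.73
The minimum is beryllium at n = 1.62.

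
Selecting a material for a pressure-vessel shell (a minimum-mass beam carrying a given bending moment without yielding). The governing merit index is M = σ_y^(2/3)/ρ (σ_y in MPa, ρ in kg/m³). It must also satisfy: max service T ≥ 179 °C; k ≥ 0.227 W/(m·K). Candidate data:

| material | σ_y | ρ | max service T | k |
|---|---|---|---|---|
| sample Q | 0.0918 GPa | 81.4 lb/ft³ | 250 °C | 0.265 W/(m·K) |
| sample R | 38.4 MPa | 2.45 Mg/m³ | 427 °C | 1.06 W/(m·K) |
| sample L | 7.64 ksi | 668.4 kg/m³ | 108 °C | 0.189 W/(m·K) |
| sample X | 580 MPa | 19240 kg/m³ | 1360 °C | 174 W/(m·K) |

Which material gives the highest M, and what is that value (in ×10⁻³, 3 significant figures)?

sample Q, M = 15.6×10⁻³

Screen on constraints: max service T ≥ 179 °C; k ≥ 0.227 W/(m·K). Survivors: sample Q, sample R, sample X.
Putting every candidate on a common basis:
  sample Q: σ_y = 91.80 MPa, ρ = 1304 kg/m³
  sample R: σ_y = 38.40 MPa, ρ = 2450 kg/m³
  sample X: σ_y = 580.0 MPa, ρ = 19240 kg/m³
  sample Q: M = 15.6×10⁻³
  sample R: M = 4.65×10⁻³
  sample X: M = 3.61×10⁻³
Highest index: sample Q.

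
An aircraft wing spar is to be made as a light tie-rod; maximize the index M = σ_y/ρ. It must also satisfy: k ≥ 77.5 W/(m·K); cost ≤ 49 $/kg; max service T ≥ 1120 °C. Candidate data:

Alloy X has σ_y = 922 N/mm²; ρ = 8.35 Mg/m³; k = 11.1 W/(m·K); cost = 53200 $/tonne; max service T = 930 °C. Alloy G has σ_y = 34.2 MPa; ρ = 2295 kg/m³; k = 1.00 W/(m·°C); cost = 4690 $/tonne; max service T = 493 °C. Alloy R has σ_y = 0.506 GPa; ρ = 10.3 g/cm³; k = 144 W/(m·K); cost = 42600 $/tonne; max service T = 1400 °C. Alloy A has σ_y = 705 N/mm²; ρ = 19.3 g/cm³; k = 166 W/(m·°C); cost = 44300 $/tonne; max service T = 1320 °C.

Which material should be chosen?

alloy R

Screen on constraints: k ≥ 77.5 W/(m·K); cost ≤ 49 $/kg; max service T ≥ 1120 °C. Survivors: alloy R, alloy A.
After converting to SI:
  alloy R: σ_y = 506.0 MPa, ρ = 10300 kg/m³
  alloy A: σ_y = 705.0 MPa, ρ = 19300 kg/m³
  alloy R: M = 49.1 kN·m/kg
  alloy A: M = 36.5 kN·m/kg
Alloy R has the largest M.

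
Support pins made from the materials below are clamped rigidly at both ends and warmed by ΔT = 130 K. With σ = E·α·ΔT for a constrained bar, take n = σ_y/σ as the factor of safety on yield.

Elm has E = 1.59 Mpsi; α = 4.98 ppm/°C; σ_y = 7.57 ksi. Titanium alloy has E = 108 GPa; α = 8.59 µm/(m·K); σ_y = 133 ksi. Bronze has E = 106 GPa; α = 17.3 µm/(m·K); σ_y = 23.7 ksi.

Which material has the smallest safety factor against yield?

Per material, after unit conversion:
  elm: E = 10.96, α = 4.98, σ_y = 52.19 → σ = 7.10 MPa, n = 7.35
  titanium alloy: E = 108.0, α = 8.59, σ_y = 917.0 → σ = 121 MPa, n = 7.60
  bronze: E = 106.0, α = 17.3, σ_y = 163.4 → σ = 238 MPa, n = 0.685
The minimum is bronze at n = 0.685.

bronze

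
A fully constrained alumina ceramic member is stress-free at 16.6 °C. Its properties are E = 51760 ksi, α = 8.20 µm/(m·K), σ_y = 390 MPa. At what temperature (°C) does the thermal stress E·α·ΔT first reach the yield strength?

E = 51760 ksi = 356.9 GPa.
E·α·ΔT = 390.0 MPa ⇒ ΔT = 390.0 / (356.9×10³ × 8.20×10⁻⁶) = 133.3 K.
T = 16.6 + 133.3 = 149.9 °C.

150 °C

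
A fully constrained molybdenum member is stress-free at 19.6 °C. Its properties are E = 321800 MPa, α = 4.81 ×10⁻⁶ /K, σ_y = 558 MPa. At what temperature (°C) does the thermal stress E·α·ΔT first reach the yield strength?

E = 321800 MPa = 321.8 GPa.
E·α·ΔT = 558.0 MPa ⇒ ΔT = 558.0 / (321.8×10³ × 4.81×10⁻⁶) = 360.5 K.
T = 19.6 + 360.5 = 380.1 °C.

380 °C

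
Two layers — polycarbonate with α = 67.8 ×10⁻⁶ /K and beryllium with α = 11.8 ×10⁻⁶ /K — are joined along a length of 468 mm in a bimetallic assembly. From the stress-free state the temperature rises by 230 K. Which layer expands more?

α(polycarbonate) = 67.8×10⁻⁶/K vs α(beryllium) = 11.8×10⁻⁶/K.
Higher α expands more for the same ΔT: polycarbonate.

polycarbonate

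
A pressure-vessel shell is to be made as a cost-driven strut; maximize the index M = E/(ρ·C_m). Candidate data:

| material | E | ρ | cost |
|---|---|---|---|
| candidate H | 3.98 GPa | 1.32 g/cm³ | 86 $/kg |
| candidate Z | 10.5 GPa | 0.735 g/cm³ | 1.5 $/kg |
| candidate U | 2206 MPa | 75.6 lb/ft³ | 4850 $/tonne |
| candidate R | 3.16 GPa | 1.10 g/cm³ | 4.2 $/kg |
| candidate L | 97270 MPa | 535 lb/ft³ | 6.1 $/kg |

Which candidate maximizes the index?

Putting every candidate on a common basis:
  candidate H: E = 3.980 GPa, ρ = 1320 kg/m³, cost = 86.00 $/kg
  candidate Z: E = 10.50 GPa, ρ = 735.0 kg/m³, cost = 1.500 $/kg
  candidate U: E = 2.206 GPa, ρ = 1211 kg/m³, cost = 4.850 $/kg
  candidate R: E = 3.160 GPa, ρ = 1100 kg/m³, cost = 4.200 $/kg
  candidate L: E = 97.27 GPa, ρ = 8570 kg/m³, cost = 6.100 $/kg
  candidate Z: M = 9.52 MN·m per $
  candidate L: M = 1.86 MN·m per $
  candidate R: M = 0.684 MN·m per $
  candidate U: M = 0.376 MN·m per $
  candidate H: M = 0.0351 MN·m per $
Candidate Z ranks first.

candidate Z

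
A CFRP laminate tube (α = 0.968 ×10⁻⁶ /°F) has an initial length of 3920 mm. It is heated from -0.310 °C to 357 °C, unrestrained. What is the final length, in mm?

3922.4 mm

Convert α: 0.968×10⁻⁶/°F × (9/5) = 1.74×10⁻⁶/K.
ΔT = 357 − (-0.310) = 357.3 K.
ΔL = α·L₀·ΔT = 1.74×10⁻⁶ × 3920 mm × 357.3 K = 2.44 mm.
L = L₀ + ΔL = 3920 + 2.44 = 3922.4 mm.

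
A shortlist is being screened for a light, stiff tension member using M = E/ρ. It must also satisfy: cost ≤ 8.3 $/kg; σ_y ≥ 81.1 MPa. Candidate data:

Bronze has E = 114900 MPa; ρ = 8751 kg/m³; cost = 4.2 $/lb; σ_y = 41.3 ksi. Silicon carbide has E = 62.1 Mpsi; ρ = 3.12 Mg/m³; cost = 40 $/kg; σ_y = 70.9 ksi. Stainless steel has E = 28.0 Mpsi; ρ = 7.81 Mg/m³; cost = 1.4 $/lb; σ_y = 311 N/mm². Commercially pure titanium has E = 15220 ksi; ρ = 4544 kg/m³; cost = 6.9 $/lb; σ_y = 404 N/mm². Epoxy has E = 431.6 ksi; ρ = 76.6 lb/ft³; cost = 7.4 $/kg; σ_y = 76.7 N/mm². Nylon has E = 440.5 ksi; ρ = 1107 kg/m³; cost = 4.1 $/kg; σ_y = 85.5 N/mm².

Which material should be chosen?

stainless steel

Screen on constraints: cost ≤ 8.3 $/kg; σ_y ≥ 81.1 MPa. Survivors: stainless steel, nylon.
After converting to SI:
  stainless steel: E = 193.1 GPa, ρ = 7810 kg/m³
  nylon: E = 3.037 GPa, ρ = 1107 kg/m³
  stainless steel: M = 24.7 MN·m/kg
  nylon: M = 2.74 MN·m/kg
Stainless steel has the largest M.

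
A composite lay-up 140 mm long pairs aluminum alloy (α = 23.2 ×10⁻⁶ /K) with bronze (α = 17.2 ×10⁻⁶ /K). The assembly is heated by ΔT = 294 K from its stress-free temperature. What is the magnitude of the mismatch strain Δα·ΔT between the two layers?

1.76×10⁻³

Δα = |23.2 − 17.2|×10⁻⁶/K = 6.00×10⁻⁶/K.
Mismatch strain = Δα·ΔT = 6.00×10⁻⁶ × 294.0 = 1.76×10⁻³.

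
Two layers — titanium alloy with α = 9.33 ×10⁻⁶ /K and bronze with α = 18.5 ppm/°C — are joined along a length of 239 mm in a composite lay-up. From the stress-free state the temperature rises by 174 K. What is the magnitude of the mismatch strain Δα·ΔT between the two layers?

1.60×10⁻³

Δα = |9.33 − 18.5|×10⁻⁶/K = 9.17×10⁻⁶/K.
Mismatch strain = Δα·ΔT = 9.17×10⁻⁶ × 174.0 = 1.60×10⁻³.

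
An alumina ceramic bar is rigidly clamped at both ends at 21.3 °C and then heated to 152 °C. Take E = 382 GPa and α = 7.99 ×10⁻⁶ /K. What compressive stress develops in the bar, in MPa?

399 MPa

ΔT = 130.7 K. Constrained thermal stress σ = E·α·ΔT = 382.0×10³ MPa × 7.99×10⁻⁶ × 130.7 = 399 MPa (compressive).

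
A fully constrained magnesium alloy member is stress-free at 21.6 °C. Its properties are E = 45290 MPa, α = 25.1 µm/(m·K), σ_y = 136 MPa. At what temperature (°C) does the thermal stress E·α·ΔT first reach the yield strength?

E = 45290 MPa = 45.29 GPa.
E·α·ΔT = 136.0 MPa ⇒ ΔT = 136.0 / (45.29×10³ × 25.1×10⁻⁶) = 119.6 K.
T = 21.6 + 119.6 = 141.2 °C.

141 °C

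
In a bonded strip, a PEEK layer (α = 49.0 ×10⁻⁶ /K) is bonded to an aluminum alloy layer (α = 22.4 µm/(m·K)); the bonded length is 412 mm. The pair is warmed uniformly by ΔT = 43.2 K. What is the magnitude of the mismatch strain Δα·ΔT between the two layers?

1.15×10⁻³

Δα = |49.0 − 22.4|×10⁻⁶/K = 26.6×10⁻⁶/K.
Mismatch strain = Δα·ΔT = 26.6×10⁻⁶ × 43.2 = 1.15×10⁻³.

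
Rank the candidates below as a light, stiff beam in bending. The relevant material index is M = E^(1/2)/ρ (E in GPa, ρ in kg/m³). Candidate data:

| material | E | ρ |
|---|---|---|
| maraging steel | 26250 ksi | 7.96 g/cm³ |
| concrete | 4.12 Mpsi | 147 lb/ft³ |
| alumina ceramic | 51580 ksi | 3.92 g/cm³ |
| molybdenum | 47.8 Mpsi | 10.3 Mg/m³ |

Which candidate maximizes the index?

After converting to SI:
  maraging steel: E = 181.0 GPa, ρ = 7960 kg/m³
  concrete: E = 28.41 GPa, ρ = 2355 kg/m³
  alumina ceramic: E = 355.6 GPa, ρ = 3920 kg/m³
  molybdenum: E = 329.6 GPa, ρ = 10300 kg/m³
  alumina ceramic: M = 4.81×10⁻³
  concrete: M = 2.26×10⁻³
  molybdenum: M = 1.76×10⁻³
  maraging steel: M = 1.69×10⁻³
Highest index: alumina ceramic.

alumina ceramic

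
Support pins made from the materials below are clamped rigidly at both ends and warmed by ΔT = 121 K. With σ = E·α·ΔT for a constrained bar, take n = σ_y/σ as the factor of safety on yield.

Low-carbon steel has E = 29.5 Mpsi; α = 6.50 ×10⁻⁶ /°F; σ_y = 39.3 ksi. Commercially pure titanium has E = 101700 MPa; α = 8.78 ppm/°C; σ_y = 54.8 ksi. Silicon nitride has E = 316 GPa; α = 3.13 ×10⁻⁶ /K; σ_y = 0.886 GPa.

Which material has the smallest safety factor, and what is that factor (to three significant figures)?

low-carbon steel, n = 0.941

In consistent units (E in GPa, α in ×10⁻⁶/K, σ_y in MPa):
  low-carbon steel: E = 203.4, α = 11.7, σ_y = 271.0 → σ = 288 MPa, n = 0.941
  commercially pure titanium: E = 101.7, α = 8.78, σ_y = 377.8 → σ = 108 MPa, n = 3.50
  silicon nitride: E = 316.0, α = 3.13, σ_y = 886.0 → σ = 120 MPa, n = 7.40
The minimum is low-carbon steel at n = 0.941.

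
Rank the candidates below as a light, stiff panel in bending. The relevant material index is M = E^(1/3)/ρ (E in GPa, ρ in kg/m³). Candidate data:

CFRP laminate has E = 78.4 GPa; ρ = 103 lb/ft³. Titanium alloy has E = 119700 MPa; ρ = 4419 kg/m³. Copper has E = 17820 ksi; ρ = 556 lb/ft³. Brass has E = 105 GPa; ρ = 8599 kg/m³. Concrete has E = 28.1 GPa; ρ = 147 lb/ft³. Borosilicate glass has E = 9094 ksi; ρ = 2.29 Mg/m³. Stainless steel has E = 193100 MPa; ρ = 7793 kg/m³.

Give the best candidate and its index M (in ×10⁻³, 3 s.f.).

CFRP laminate, M = 2.59×10⁻³

Convert each candidate to consistent units, then evaluate M:
  CFRP laminate: E = 78.40 GPa, ρ = 1650 kg/m³
  titanium alloy: E = 119.7 GPa, ρ = 4419 kg/m³
  copper: E = 122.9 GPa, ρ = 8906 kg/m³
  brass: E = 105.0 GPa, ρ = 8599 kg/m³
  concrete: E = 28.10 GPa, ρ = 2355 kg/m³
  borosilicate glass: E = 62.70 GPa, ρ = 2290 kg/m³
  stainless steel: E = 193.1 GPa, ρ = 7793 kg/m³
  CFRP laminate: M = 2.59×10⁻³
  borosilicate glass: M = 1.73×10⁻³
  concrete: M = 1.29×10⁻³
  titanium alloy: M = 1.12×10⁻³
  stainless steel: M = 0.742×10⁻³
  copper: M = 0.558×10⁻³
  brass: M = 0.549×10⁻³
Highest index: CFRP laminate.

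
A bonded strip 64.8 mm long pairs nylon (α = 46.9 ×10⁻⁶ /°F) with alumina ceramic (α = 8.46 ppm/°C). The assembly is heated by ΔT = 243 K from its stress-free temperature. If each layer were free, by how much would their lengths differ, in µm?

1200 µm

nylon: α = 46.9×10⁻⁶/°F × 9/5 = 84.4×10⁻⁶/K.
Δα = |84.4 − 8.46|×10⁻⁶/K = 76.0×10⁻⁶/K.
ΔL_mismatch = Δα·L·ΔT = 76.0×10⁻⁶ × 64.8 mm × 243.0 K = 1200 µm.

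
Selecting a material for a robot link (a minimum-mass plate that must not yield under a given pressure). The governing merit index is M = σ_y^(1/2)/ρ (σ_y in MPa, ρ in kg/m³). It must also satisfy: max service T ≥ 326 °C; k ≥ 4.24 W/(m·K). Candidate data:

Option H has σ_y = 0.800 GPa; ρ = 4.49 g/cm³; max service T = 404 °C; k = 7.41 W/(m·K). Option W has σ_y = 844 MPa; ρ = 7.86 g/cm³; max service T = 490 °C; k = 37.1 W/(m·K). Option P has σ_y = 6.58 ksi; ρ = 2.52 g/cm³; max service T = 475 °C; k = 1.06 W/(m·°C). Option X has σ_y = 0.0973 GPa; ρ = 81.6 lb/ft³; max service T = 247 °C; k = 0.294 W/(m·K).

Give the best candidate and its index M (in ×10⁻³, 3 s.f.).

Screen on constraints: max service T ≥ 326 °C; k ≥ 4.24 W/(m·K). Survivors: option H, option W.
In SI units:
  option H: σ_y = 800.0 MPa, ρ = 4490 kg/m³
  option W: σ_y = 844.0 MPa, ρ = 7860 kg/m³
  option H: M = 6.30×10⁻³
  option W: M = 3.70×10⁻³
Option H has the largest M.

option H, M = 6.30×10⁻³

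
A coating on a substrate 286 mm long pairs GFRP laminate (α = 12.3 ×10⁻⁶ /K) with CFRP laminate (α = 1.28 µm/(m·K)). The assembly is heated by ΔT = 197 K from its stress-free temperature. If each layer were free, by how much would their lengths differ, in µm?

Δα = |12.3 − 1.28|×10⁻⁶/K = 11.0×10⁻⁶/K.
ΔL_mismatch = Δα·L·ΔT = 11.0×10⁻⁶ × 286.0 mm × 197.0 K = 621 µm.

621 µm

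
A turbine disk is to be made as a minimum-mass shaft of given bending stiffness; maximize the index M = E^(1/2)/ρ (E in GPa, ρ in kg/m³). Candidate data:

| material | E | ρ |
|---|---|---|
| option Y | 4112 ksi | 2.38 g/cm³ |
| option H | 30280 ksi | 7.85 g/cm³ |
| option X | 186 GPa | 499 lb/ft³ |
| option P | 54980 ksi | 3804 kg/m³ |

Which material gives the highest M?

Putting every candidate on a common basis:
  option Y: E = 28.35 GPa, ρ = 2380 kg/m³
  option H: E = 208.8 GPa, ρ = 7850 kg/m³
  option X: E = 186.0 GPa, ρ = 7993 kg/m³
  option P: E = 379.1 GPa, ρ = 3804 kg/m³
  option P: M = 5.12×10⁻³
  option Y: M = 2.24×10⁻³
  option H: M = 1.84×10⁻³
  option X: M = 1.71×10⁻³
Option P ranks first.

option P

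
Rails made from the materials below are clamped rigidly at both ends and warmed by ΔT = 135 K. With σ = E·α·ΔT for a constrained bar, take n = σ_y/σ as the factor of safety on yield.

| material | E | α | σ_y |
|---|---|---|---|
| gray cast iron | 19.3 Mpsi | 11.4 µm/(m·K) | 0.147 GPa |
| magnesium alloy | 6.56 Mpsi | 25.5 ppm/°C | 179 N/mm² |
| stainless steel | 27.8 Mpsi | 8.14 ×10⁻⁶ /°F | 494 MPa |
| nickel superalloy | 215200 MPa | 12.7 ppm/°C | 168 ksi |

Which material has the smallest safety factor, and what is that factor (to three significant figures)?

In consistent units (E in GPa, α in ×10⁻⁶/K, σ_y in MPa):
  gray cast iron: E = 133.1, α = 11.4, σ_y = 147.0 → σ = 205 MPa, n = 0.718
  magnesium alloy: E = 45.23, α = 25.5, σ_y = 179.0 → σ = 156 MPa, n = 1.15
  stainless steel: E = 191.7, α = 14.7, σ_y = 494.0 → σ = 379 MPa, n = 1.30
  nickel superalloy: E = 215.2, α = 12.7, σ_y = 1158 → σ = 369 MPa, n = 3.14
The minimum is gray cast iron at n = 0.718.

gray cast iron, n = 0.718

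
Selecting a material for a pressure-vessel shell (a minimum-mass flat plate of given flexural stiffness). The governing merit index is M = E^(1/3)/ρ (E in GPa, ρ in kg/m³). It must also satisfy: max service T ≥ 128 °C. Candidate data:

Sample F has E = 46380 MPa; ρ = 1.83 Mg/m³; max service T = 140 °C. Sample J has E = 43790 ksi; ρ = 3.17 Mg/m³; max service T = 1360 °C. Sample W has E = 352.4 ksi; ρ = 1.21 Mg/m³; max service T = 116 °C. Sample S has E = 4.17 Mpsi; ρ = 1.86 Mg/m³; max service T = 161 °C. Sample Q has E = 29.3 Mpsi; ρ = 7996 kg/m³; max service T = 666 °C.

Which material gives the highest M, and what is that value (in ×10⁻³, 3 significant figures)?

Screen on constraints: max service T ≥ 128 °C. Survivors: sample F, sample J, sample S, sample Q.
Convert each candidate to consistent units, then evaluate M:
  sample F: E = 46.38 GPa, ρ = 1830 kg/m³
  sample J: E = 301.9 GPa, ρ = 3170 kg/m³
  sample S: E = 28.75 GPa, ρ = 1860 kg/m³
  sample Q: E = 202.0 GPa, ρ = 7996 kg/m³
  sample J: M = 2.12×10⁻³
  sample F: M = 1.96×10⁻³
  sample S: M = 1.65×10⁻³
  sample Q: M = 0.734×10⁻³
Sample J ranks first.

sample J, M = 2.12×10⁻³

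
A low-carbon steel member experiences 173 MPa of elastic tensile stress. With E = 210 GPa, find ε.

8.24×10⁻⁴

ε = σ/E = 173 / 210000 = 8.24×10⁻⁴.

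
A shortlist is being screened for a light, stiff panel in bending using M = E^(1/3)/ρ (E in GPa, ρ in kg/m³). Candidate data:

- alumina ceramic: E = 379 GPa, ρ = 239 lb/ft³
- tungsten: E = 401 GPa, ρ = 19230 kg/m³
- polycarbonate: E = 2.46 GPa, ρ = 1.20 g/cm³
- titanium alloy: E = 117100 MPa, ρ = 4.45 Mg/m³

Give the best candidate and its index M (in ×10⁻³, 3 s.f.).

Putting every candidate on a common basis:
  alumina ceramic: E = 379.0 GPa, ρ = 3828 kg/m³
  tungsten: E = 401.0 GPa, ρ = 19230 kg/m³
  polycarbonate: E = 2.460 GPa, ρ = 1200 kg/m³
  titanium alloy: E = 117.1 GPa, ρ = 4450 kg/m³
  alumina ceramic: M = 1.89×10⁻³
  polycarbonate: M = 1.12×10⁻³
  titanium alloy: M = 1.10×10⁻³
  tungsten: M = 0.383×10⁻³
The maximum is for alumina ceramic.

alumina ceramic, M = 1.89×10⁻³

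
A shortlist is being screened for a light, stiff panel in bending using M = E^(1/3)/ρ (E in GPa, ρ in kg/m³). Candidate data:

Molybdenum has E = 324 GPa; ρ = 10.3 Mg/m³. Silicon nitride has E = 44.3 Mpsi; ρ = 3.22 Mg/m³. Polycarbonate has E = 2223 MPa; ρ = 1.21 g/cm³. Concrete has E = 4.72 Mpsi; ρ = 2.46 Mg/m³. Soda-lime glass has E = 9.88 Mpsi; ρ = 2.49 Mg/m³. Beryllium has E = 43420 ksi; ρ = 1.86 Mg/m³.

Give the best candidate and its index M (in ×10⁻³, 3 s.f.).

beryllium, M = 3.60×10⁻³

Convert each candidate to consistent units, then evaluate M:
  molybdenum: E = 324.0 GPa, ρ = 10300 kg/m³
  silicon nitride: E = 305.4 GPa, ρ = 3220 kg/m³
  polycarbonate: E = 2.223 GPa, ρ = 1210 kg/m³
  concrete: E = 32.54 GPa, ρ = 2460 kg/m³
  soda-lime glass: E = 68.12 GPa, ρ = 2490 kg/m³
  beryllium: E = 299.4 GPa, ρ = 1860 kg/m³
  beryllium: M = 3.60×10⁻³
  silicon nitride: M = 2.09×10⁻³
  soda-lime glass: M = 1.64×10⁻³
  concrete: M = 1.30×10⁻³
  polycarbonate: M = 1.08×10⁻³
  molybdenum: M = 0.667×10⁻³
Beryllium has the largest M.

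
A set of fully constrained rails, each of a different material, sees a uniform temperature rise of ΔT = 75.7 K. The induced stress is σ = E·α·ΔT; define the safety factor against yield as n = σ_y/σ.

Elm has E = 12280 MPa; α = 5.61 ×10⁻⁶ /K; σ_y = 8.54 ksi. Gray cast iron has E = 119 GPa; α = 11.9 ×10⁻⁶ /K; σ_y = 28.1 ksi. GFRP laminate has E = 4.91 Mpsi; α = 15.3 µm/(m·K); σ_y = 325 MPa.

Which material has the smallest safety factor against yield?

In consistent units (E in GPa, α in ×10⁻⁶/K, σ_y in MPa):
  elm: E = 12.28, α = 5.61, σ_y = 58.88 → σ = 5.22 MPa, n = 11.3
  gray cast iron: E = 119.0, α = 11.9, σ_y = 193.7 → σ = 107 MPa, n = 1.81
  GFRP laminate: E = 33.85, α = 15.3, σ_y = 325.0 → σ = 39.2 MPa, n = 8.29
Gray cast iron has the lowest safety factor, n = 1.81.

gray cast iron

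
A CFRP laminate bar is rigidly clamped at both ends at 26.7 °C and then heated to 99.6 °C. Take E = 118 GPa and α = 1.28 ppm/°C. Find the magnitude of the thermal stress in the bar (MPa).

11.0 MPa

ΔT = 72.90 K. Constrained thermal stress σ = E·α·ΔT = 118.0×10³ MPa × 1.28×10⁻⁶ × 72.90 = 11.0 MPa (compressive).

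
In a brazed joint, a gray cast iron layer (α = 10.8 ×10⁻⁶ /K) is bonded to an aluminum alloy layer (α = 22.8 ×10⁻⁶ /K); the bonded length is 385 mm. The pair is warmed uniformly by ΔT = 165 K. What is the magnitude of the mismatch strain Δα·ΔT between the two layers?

1.98×10⁻³

Δα = |10.8 − 22.8|×10⁻⁶/K = 12.0×10⁻⁶/K.
Mismatch strain = Δα·ΔT = 12.0×10⁻⁶ × 165.0 = 1.98×10⁻³.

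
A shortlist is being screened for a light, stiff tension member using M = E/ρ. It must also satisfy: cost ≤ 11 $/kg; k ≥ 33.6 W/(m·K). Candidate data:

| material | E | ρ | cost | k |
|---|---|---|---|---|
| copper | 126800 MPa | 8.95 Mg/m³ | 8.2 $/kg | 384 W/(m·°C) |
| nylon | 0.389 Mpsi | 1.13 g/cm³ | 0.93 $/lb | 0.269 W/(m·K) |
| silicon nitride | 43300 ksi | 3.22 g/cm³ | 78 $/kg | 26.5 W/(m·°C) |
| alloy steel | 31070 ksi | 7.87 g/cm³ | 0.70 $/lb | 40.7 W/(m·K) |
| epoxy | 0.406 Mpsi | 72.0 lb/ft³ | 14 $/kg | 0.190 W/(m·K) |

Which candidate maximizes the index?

alloy steel

Screen on constraints: cost ≤ 11 $/kg; k ≥ 33.6 W/(m·K). Survivors: copper, alloy steel.
Convert each candidate to consistent units, then evaluate M:
  copper: E = 126.8 GPa, ρ = 8950 kg/m³
  alloy steel: E = 214.2 GPa, ρ = 7870 kg/m³
  alloy steel: M = 27.2 MN·m/kg
  copper: M = 14.2 MN·m/kg
Highest index: alloy steel.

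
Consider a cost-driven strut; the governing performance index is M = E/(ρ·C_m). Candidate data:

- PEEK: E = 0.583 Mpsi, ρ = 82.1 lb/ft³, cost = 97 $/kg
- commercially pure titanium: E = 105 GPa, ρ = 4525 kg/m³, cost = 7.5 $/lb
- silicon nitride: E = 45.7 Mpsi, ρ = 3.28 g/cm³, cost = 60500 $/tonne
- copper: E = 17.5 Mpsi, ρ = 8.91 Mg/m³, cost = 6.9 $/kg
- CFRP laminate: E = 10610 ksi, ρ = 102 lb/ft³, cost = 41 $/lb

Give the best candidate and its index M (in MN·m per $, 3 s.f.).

copper, M = 1.96 MN·m per $

Convert each candidate to consistent units, then evaluate M:
  PEEK: E = 4.020 GPa, ρ = 1315 kg/m³, cost = 97.00 $/kg
  commercially pure titanium: E = 105.0 GPa, ρ = 4525 kg/m³, cost = 16.53 $/kg
  silicon nitride: E = 315.1 GPa, ρ = 3280 kg/m³, cost = 60.50 $/kg
  copper: E = 120.7 GPa, ρ = 8910 kg/m³, cost = 6.900 $/kg
  CFRP laminate: E = 73.15 GPa, ρ = 1634 kg/m³, cost = 90.39 $/kg
  copper: M = 1.96 MN·m per $
  silicon nitride: M = 1.59 MN·m per $
  commercially pure titanium: M = 1.40 MN·m per $
  CFRP laminate: M = 0.495 MN·m per $
  PEEK: M = 0.0315 MN·m per $
The maximum is for copper.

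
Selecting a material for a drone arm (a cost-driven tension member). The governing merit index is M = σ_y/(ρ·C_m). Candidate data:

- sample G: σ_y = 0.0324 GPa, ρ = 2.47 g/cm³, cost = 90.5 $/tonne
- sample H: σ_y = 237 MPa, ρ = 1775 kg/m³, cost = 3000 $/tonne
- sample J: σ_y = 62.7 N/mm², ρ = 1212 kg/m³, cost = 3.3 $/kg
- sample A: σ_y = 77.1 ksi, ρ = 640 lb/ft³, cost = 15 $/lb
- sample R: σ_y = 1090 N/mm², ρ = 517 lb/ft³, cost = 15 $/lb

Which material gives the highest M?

sample G

After converting to SI:
  sample G: σ_y = 32.40 MPa, ρ = 2470 kg/m³, cost = 0.09050 $/kg
  sample H: σ_y = 237.0 MPa, ρ = 1775 kg/m³, cost = 3.000 $/kg
  sample J: σ_y = 62.70 MPa, ρ = 1212 kg/m³, cost = 3.300 $/kg
  sample A: σ_y = 531.6 MPa, ρ = 10250 kg/m³, cost = 33.07 $/kg
  sample R: σ_y = 1090 MPa, ρ = 8282 kg/m³, cost = 33.07 $/kg
  sample G: M = 145 kN·m per $
  sample H: M = 44.5 kN·m per $
  sample J: M = 15.7 kN·m per $
  sample R: M = 3.98 kN·m per $
  sample A: M = 1.57 kN·m per $
The maximum is for sample G.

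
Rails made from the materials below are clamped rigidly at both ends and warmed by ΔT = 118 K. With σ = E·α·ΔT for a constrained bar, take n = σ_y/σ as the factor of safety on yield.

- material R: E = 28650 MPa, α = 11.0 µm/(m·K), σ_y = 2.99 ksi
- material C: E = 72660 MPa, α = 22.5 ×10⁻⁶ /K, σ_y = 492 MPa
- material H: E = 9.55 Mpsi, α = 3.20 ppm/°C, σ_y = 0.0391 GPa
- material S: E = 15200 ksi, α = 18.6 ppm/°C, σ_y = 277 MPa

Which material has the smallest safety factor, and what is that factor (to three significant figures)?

With everything in SI (GPa, ×10⁻⁶/K, MPa):
  material R: E = 28.65, α = 11.0, σ_y = 20.62 → σ = 37.2 MPa, n = 0.554
  material C: E = 72.66, α = 22.5, σ_y = 492.0 → σ = 193 MPa, n = 2.55
  material H: E = 65.84, α = 3.20, σ_y = 39.10 → σ = 24.9 MPa, n = 1.57
  material S: E = 104.8, α = 18.6, σ_y = 277.0 → σ = 230 MPa, n = 1.20
Smallest n: material R with n = 0.554.

material R, n = 0.554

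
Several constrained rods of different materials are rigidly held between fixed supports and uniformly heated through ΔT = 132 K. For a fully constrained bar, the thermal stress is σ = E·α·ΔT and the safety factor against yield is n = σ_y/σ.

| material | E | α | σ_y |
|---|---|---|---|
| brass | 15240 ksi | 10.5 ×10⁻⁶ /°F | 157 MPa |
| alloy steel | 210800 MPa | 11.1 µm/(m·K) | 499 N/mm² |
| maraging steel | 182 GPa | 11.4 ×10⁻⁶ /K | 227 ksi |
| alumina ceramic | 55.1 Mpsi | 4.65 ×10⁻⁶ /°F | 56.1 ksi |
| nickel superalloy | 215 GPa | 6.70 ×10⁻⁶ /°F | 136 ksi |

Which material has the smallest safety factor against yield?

With everything in SI (GPa, ×10⁻⁶/K, MPa):
  brass: E = 105.1, α = 18.9, σ_y = 157.0 → σ = 262 MPa, n = 0.599
  alloy steel: E = 210.8, α = 11.1, σ_y = 499.0 → σ = 309 MPa, n = 1.62
  maraging steel: E = 182.0, α = 11.4, σ_y = 1565 → σ = 274 MPa, n = 5.71
  alumina ceramic: E = 379.9, α = 8.37, σ_y = 386.8 → σ = 420 MPa, n = 0.922
  nickel superalloy: E = 215.0, α = 12.1, σ_y = 937.7 → σ = 342 MPa, n = 2.74
Smallest n: brass with n = 0.599.

brass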